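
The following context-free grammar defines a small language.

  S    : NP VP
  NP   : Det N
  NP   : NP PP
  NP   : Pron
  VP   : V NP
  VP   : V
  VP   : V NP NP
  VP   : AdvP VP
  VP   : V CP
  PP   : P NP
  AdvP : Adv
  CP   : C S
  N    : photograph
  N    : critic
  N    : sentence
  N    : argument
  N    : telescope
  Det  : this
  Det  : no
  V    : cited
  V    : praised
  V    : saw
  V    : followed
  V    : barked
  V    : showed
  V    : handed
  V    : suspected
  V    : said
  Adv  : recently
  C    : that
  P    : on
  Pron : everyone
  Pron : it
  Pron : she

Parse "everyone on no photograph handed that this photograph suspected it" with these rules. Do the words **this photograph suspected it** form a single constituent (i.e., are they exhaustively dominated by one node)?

Yes

[S [NP [NP [Pron everyone]] [PP [P on] [NP [Det no] [N photograph]]]] [VP [V handed] [CP [C that] [S [NP [Det this] [N photograph]] [VP [V suspected] [NP [Pron it]]]]]]]
The words 'this photograph suspected it' are exhaustively dominated by a single S node (built by S → NP VP), so they form a constituent.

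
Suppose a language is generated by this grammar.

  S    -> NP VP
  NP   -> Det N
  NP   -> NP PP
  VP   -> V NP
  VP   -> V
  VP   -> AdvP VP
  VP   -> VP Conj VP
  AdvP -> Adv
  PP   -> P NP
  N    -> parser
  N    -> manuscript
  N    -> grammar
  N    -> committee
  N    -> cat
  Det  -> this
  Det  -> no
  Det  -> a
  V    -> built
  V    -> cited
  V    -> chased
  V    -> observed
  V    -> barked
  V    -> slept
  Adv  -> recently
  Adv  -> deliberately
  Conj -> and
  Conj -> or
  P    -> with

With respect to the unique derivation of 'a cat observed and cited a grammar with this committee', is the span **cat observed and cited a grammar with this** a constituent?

No

[S [NP [Det a] [N cat]] [VP [VP [V observed]] [Conj and] [VP [V cited] [NP [NP [Det a] [N grammar]] [PP [P with] [NP [Det this] [N committee]]]]]]]
The smallest constituent containing 'cat observed and cited a grammar with this' is the S spanning 'a cat observed and cited a grammar with this committee'; no single node in the tree dominates exactly the given words.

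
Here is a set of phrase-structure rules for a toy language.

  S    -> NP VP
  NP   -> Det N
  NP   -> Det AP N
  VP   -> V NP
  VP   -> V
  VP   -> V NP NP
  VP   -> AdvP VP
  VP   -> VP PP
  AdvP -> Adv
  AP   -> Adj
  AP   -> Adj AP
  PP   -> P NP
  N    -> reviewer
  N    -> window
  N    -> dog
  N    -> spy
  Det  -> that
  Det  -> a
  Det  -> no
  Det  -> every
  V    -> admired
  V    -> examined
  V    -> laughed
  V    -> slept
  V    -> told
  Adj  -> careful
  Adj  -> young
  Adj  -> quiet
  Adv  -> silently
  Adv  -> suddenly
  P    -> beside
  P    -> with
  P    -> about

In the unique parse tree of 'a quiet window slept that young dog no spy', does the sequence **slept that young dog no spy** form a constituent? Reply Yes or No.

Yes

[S [NP [Det a] [AP [Adj quiet]] [N window]] [VP [V slept] [NP [Det that] [AP [Adj young]] [N dog]] [NP [Det no] [N spy]]]]
The words 'slept that young dog no spy' are exhaustively dominated by a single VP node (built by VP → V NP NP), so they form a constituent.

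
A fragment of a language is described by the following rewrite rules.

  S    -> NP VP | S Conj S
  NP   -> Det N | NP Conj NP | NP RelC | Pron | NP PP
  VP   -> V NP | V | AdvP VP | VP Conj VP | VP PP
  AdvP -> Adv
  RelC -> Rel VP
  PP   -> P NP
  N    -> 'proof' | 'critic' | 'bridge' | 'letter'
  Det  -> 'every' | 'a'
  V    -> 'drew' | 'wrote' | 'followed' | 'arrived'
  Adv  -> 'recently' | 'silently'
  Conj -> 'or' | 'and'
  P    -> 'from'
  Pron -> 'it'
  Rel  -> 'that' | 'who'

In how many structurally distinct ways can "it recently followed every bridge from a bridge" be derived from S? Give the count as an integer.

3

Two of the 3 distinct bracketings:
[S [NP [Pron it]] [VP [AdvP [Adv recently]] [VP [V followed] [NP [NP [Det every] [N bridge]] [PP [P from] [NP [Det a] [N bridge]]]]]]]
[S [NP [Pron it]] [VP [AdvP [Adv recently]] [VP [VP [V followed] [NP [Det every] [N bridge]]] [PP [P from] [NP [Det a] [N bridge]]]]]]
The difference turns on whether NP → NP PP is used at the relevant span, versus an alternative expansion of NP.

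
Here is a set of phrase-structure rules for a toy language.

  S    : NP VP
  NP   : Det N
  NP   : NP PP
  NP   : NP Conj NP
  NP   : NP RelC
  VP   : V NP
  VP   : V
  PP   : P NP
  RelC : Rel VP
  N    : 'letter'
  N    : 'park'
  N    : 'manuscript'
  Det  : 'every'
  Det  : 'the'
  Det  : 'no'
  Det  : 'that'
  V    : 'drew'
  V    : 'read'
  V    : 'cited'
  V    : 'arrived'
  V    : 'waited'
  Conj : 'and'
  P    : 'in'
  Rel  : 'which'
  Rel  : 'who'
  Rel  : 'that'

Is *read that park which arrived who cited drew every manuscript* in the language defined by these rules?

For S → NP VP, no prefix of the string parses as an NP.

Ungrammatical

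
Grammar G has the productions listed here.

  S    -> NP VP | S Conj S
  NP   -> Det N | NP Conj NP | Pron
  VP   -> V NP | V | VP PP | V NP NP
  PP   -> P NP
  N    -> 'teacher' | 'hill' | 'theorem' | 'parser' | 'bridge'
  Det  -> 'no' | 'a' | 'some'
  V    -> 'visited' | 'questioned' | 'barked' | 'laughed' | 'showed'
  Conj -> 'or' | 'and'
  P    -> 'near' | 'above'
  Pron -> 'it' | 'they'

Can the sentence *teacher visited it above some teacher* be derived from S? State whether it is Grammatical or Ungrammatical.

For S → NP VP, no prefix of the string parses as an NP. The alternative S rule S → S Conj S likewise has no satisfying split.

Ungrammatical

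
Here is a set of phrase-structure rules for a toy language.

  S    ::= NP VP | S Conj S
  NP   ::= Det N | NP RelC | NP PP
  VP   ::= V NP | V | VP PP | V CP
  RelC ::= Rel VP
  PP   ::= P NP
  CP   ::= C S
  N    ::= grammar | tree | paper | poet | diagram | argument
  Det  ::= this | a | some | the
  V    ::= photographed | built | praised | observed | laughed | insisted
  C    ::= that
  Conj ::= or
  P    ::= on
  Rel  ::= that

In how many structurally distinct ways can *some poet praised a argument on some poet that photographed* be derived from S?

Two of the 3 distinct bracketings:
[S [NP [Det some] [N poet]] [VP [V praised] [NP [NP [NP [Det a] [N argument]] [PP [P on] [NP [Det some] [N poet]]]] [RelC [Rel that] [VP [V photographed]]]]]]
[S [NP [Det some] [N poet]] [VP [V praised] [NP [NP [Det a] [N argument]] [PP [P on] [NP [NP [Det some] [N poet]] [RelC [Rel that] [VP [V photographed]]]]]]]]
The trees differ in how a recursive rule is bracketed over the same span.

3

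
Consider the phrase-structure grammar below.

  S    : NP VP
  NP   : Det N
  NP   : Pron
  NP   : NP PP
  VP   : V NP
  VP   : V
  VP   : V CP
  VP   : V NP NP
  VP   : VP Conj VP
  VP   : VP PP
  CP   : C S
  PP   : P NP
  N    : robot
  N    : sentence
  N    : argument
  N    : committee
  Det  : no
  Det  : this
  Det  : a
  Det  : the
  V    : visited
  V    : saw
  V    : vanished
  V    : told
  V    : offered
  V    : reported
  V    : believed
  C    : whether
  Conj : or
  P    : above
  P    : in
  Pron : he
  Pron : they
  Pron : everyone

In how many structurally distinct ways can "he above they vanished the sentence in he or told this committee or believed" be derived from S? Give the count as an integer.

Two of the 4 distinct bracketings:
[S [NP [NP [Pron he]] [PP [P above] [NP [Pron they]]]] [VP [VP [V vanished] [NP [NP [Det the] [N sentence]] [PP [P in] [NP [Pron he]]]]] [Conj or] [VP [VP [V told] [NP [Det this] [N committee]]] [Conj or] [VP [V believed]]]]]
[S [NP [NP [Pron he]] [PP [P above] [NP [Pron they]]]] [VP [VP [VP [V vanished] [NP [Det the] [N sentence]]] [PP [P in] [NP [Pron he]]]] [Conj or] [VP [VP [V told] [NP [Det this] [N committee]]] [Conj or] [VP [V believed]]]]]
The difference turns on whether VP → VP PP is used at the relevant span, versus an alternative expansion of VP.

4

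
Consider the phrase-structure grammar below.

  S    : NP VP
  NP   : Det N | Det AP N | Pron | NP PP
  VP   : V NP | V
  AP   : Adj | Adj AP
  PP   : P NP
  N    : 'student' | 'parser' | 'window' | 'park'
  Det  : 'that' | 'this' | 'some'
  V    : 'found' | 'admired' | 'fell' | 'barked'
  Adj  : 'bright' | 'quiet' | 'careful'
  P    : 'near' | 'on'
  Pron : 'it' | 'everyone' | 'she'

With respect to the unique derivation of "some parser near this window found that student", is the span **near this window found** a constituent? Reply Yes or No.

No

[S [NP [NP [Det some] [N parser]] [PP [P near] [NP [Det this] [N window]]]] [VP [V found] [NP [Det that] [N student]]]]
The smallest constituent containing 'near this window found' is the S spanning 'some parser near this window found that student'; no single node in the tree dominates exactly the given words.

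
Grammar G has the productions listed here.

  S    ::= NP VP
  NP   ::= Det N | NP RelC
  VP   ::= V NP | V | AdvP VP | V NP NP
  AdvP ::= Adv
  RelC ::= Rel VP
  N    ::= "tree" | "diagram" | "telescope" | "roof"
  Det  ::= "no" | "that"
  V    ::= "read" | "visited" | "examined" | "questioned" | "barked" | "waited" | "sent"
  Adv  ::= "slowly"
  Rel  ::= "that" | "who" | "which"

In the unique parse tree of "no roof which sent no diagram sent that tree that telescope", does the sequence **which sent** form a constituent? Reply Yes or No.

No

[S [NP [NP [Det no] [N roof]] [RelC [Rel which] [VP [V sent] [NP [Det no] [N diagram]]]]] [VP [V sent] [NP [Det that] [N tree]] [NP [Det that] [N telescope]]]]
The smallest constituent containing 'which sent' is the RelC spanning 'which sent no diagram'; no single node in the tree dominates exactly the given words.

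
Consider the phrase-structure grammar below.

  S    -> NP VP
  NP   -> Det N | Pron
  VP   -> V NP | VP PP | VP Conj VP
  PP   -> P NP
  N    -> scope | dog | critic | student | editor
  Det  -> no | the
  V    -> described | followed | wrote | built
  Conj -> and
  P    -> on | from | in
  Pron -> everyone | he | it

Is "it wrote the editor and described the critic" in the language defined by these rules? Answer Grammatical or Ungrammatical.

S
  NP
    Pron: it
  VP
    VP
      V: wrote
      NP
        Det: the
        N: editor
    Conj: and
    VP
      V: described
      NP
        Det: the
        N: critic
Every word is introduced by a lexical rule and the phrasal rules combine the resulting categories into a single S.

Grammatical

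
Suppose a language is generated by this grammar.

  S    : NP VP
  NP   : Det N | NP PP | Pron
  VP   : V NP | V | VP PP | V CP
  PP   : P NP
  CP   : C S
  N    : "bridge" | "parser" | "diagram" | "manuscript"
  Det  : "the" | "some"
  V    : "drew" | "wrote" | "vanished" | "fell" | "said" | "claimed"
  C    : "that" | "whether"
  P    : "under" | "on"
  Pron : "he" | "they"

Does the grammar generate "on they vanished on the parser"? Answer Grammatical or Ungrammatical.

Ungrammatical

For S → NP VP, no prefix of the string parses as an NP.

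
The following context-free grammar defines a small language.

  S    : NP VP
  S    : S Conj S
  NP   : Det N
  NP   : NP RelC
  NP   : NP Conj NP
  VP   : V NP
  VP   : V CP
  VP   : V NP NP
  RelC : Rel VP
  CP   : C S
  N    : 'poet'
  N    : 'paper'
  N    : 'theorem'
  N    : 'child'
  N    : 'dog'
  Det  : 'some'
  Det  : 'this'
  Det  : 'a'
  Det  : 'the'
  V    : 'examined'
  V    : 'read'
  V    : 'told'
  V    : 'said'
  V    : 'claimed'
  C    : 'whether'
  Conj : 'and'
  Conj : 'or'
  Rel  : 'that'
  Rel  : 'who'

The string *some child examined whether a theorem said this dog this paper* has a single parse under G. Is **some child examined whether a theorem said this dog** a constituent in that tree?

[S [NP [Det some] [N child]] [VP [V examined] [CP [C whether] [S [NP [Det a] [N theorem]] [VP [V said] [NP [Det this] [N dog]] [NP [Det this] [N paper]]]]]]]
The smallest constituent containing 'some child examined whether a theorem said this dog' is the S spanning 'some child examined whether a theorem said this dog this paper'; no single node in the tree dominates exactly the given words.

No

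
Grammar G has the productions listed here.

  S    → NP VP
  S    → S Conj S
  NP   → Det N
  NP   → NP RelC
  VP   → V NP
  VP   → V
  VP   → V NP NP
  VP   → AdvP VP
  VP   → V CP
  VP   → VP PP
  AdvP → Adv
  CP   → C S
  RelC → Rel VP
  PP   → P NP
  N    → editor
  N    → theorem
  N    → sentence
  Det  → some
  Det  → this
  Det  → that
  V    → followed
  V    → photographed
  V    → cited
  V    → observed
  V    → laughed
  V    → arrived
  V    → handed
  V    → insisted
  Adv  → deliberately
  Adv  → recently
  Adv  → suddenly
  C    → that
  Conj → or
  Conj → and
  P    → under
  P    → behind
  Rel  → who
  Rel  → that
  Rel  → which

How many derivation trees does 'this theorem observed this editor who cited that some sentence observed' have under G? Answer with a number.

1

[S [NP [Det this] [N theorem]] [VP [V observed] [NP [NP [Det this] [N editor]] [RelC [Rel who] [VP [V cited] [CP [C that] [S [NP [Det some] [N sentence]] [VP [V observed]]]]]]]]]
No rule offers an alternative attachment or grouping for any span, so this is the only derivation.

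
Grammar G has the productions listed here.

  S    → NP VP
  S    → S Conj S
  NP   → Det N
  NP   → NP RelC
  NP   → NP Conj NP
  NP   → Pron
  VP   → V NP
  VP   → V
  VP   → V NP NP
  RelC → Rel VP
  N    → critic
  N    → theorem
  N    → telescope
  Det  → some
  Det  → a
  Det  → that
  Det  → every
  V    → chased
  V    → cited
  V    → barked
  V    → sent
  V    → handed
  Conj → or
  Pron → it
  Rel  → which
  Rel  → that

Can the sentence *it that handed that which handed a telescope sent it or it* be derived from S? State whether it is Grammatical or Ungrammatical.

Ungrammatical

A Det/Rel word can never sit immediately before a Rel word in any string this grammar generates, so the substring 'that which' rules out a derivation.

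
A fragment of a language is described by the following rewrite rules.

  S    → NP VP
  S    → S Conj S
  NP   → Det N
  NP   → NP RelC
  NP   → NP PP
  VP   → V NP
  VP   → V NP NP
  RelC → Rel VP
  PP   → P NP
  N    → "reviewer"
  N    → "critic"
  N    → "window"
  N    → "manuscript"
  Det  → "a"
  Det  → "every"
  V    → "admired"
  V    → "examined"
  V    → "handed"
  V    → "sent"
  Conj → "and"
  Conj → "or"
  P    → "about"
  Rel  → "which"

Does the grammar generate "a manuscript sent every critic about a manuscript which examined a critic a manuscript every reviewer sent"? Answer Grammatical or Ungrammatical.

For S → NP VP, the only prefix that parses as NP is 'a manuscript', but the remainder 'sent every critic about a manuscript which examined a critic a manuscript every reviewer sent' is not a VP under these rules. The alternative S rule S → S Conj S likewise has no satisfying split.

Ungrammatical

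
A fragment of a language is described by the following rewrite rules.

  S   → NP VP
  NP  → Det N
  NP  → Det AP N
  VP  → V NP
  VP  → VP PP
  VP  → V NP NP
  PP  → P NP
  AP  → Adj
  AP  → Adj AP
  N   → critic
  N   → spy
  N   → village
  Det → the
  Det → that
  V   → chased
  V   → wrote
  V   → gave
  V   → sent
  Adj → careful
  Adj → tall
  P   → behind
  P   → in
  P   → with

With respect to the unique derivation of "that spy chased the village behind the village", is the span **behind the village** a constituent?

[S [NP [Det that] [N spy]] [VP [VP [V chased] [NP [Det the] [N village]]] [PP [P behind] [NP [Det the] [N village]]]]]
The words 'behind the village' are exhaustively dominated by a single PP node (built by PP → P NP), so they form a constituent.

Yes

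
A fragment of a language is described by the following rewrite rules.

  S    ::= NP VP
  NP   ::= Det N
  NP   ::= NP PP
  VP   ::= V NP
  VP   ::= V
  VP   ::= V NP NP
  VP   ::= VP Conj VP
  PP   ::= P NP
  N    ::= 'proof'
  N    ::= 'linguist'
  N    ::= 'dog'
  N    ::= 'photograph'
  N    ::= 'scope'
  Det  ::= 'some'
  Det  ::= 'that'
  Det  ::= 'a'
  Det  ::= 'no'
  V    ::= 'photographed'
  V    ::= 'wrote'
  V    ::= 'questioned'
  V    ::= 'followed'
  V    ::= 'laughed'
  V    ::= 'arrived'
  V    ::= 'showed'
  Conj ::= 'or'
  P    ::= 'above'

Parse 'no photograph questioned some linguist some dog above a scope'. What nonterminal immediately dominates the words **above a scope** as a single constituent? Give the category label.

PP

[S [NP [Det no] [N photograph]] [VP [V questioned] [NP [Det some] [N linguist]] [NP [NP [Det some] [N dog]] [PP [P above] [NP [Det a] [N scope]]]]]]
The span 'above a scope' is the PP node built by PP → P NP.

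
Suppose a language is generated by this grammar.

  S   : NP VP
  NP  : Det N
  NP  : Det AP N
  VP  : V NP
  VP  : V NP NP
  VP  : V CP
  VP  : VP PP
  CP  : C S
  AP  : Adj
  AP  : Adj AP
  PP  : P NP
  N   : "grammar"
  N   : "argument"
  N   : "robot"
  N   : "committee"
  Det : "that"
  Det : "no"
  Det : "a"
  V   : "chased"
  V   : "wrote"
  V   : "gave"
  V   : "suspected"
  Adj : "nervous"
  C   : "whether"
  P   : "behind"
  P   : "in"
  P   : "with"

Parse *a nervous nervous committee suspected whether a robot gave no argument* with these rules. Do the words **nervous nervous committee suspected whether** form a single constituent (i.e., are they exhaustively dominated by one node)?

[S [NP [Det a] [AP [Adj nervous] [AP [Adj nervous]]] [N committee]] [VP [V suspected] [CP [C whether] [S [NP [Det a] [N robot]] [VP [V gave] [NP [Det no] [N argument]]]]]]]
The smallest constituent containing 'nervous nervous committee suspected whether' is the S spanning 'a nervous nervous committee suspected whether a robot gave no argument'; no single node in the tree dominates exactly the given words.

No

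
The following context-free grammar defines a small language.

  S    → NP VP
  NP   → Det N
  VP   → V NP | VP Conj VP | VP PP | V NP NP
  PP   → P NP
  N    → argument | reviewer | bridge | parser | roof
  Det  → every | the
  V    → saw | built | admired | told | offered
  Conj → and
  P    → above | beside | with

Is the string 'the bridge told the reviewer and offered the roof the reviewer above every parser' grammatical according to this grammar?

S
  NP
    Det: the
    N: bridge
  VP
    VP
      V: told
      NP
        Det: the
        N: reviewer
    Conj: and
    VP
      VP
        V: offered
        NP
          Det: the
          N: roof
        NP
          Det: the
          N: reviewer
      PP
        P: above
        NP
          Det: every
          N: parser
Every word is introduced by a lexical rule and the phrasal rules combine the resulting categories into a single S.

Grammatical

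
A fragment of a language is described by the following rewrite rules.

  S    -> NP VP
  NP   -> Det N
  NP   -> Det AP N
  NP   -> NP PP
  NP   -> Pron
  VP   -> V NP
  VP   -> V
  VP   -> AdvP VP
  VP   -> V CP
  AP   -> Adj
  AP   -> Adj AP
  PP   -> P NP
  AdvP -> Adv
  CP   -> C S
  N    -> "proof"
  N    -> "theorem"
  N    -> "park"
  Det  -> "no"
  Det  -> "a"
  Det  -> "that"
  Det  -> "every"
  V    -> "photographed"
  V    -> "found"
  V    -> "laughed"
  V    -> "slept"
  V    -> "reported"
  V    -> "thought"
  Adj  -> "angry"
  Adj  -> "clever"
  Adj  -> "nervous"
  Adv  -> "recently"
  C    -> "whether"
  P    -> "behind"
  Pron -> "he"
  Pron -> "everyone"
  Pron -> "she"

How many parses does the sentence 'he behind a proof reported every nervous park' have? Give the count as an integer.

1

[S [NP [NP [Pron he]] [PP [P behind] [NP [Det a] [N proof]]]] [VP [V reported] [NP [Det every] [AP [Adj nervous]] [N park]]]]
No rule offers an alternative attachment or grouping for any span, so this is the only derivation.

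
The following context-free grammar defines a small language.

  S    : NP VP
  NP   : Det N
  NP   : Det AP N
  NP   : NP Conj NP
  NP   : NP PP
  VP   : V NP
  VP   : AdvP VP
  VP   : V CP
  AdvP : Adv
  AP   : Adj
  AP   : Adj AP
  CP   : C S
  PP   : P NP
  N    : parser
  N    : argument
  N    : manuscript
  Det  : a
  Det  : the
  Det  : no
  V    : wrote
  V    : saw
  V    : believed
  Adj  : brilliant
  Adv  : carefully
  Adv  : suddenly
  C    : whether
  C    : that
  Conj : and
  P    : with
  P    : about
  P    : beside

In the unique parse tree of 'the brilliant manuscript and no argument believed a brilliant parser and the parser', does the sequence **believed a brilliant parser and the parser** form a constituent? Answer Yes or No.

[S [NP [NP [Det the] [AP [Adj brilliant]] [N manuscript]] [Conj and] [NP [Det no] [N argument]]] [VP [V believed] [NP [NP [Det a] [AP [Adj brilliant]] [N parser]] [Conj and] [NP [Det the] [N parser]]]]]
The words 'believed a brilliant parser and the parser' are exhaustively dominated by a single VP node (built by VP → V NP), so they form a constituent.

Yes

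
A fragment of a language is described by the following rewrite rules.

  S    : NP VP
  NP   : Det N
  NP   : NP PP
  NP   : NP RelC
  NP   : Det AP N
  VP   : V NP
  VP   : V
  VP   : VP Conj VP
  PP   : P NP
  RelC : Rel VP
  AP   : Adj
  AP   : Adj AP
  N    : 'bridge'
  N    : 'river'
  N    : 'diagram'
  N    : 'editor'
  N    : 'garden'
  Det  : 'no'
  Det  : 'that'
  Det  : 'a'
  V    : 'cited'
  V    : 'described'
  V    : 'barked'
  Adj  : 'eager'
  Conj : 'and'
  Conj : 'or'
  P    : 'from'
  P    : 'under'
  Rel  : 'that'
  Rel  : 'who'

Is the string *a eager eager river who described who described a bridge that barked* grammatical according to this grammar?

For S → NP VP, every NP-prefix leaves a non-VP remainder: after 'a eager eager river' the remainder is not a VP; after 'a eager eager river who described' the remainder is not a VP; after 'a eager eager river who described who described' the remainder is not a VP (and 1 more).

Ungrammatical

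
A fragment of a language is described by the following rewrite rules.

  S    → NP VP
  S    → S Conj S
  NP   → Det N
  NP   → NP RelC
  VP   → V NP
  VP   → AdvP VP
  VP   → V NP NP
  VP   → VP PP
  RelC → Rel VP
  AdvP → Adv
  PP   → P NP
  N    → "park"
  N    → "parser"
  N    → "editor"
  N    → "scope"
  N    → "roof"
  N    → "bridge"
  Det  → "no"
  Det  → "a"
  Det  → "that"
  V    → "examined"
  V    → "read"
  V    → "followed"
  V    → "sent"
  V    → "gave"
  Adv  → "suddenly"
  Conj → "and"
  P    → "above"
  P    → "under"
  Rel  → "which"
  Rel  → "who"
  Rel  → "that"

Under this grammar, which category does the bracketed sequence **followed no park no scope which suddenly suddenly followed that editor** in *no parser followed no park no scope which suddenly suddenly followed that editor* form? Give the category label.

VP

S
  NP
    Det: no
    N: parser
  VP
    V: followed
    NP
      Det: no
      N: park
    NP
      NP
        Det: no
        N: scope
      RelC
        Rel: which
        VP
          AdvP
            Adv: suddenly
          VP
            AdvP
              Adv: suddenly
            VP
              V: followed
              NP
                Det: that
                N: editor
The span 'followed no park no scope which suddenly suddenly followed that editor' is the VP node built by VP → V NP NP.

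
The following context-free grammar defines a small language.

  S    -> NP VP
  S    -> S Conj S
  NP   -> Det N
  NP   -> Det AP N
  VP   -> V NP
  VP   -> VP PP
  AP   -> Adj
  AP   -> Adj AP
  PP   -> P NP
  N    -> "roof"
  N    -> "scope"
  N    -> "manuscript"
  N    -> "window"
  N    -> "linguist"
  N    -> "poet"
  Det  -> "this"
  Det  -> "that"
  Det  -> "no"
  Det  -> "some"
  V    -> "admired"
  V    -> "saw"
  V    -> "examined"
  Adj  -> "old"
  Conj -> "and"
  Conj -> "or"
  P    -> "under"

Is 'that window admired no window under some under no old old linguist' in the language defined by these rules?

Ungrammatical

A Det word can never sit immediately before a P word in any string this grammar generates, so the substring 'some under' rules out a derivation.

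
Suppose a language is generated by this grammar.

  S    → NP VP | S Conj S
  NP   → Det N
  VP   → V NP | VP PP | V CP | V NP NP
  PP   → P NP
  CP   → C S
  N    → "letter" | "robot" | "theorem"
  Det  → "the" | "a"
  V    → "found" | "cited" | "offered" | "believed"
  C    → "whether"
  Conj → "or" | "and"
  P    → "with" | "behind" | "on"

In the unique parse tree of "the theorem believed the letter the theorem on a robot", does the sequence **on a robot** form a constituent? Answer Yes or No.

Yes

[S [NP [Det the] [N theorem]] [VP [VP [V believed] [NP [Det the] [N letter]] [NP [Det the] [N theorem]]] [PP [P on] [NP [Det a] [N robot]]]]]
The words 'on a robot' are exhaustively dominated by a single PP node (built by PP → P NP), so they form a constituent.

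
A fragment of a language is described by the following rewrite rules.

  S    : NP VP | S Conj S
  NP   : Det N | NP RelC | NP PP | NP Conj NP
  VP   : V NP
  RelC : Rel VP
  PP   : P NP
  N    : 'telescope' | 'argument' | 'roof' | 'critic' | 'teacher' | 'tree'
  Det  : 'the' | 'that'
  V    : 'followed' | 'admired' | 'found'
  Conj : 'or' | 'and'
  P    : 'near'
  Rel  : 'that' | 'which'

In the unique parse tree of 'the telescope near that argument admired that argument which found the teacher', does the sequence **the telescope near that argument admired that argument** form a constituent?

No

[S [NP [NP [Det the] [N telescope]] [PP [P near] [NP [Det that] [N argument]]]] [VP [V admired] [NP [NP [Det that] [N argument]] [RelC [Rel which] [VP [V found] [NP [Det the] [N teacher]]]]]]]
The smallest constituent containing 'the telescope near that argument admired that argument' is the S spanning 'the telescope near that argument admired that argument which found the teacher'; no single node in the tree dominates exactly the given words.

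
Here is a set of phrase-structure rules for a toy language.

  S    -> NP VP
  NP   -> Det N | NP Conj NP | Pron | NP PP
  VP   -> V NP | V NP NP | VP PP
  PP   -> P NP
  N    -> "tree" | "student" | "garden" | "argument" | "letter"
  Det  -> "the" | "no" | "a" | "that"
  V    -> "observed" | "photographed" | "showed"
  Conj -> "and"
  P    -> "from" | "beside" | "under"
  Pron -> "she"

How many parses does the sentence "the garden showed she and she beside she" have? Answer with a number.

3

Two of the 3 distinct bracketings:
[S [NP [Det the] [N garden]] [VP [V showed] [NP [NP [Pron she]] [Conj and] [NP [NP [Pron she]] [PP [P beside] [NP [Pron she]]]]]]]
[S [NP [Det the] [N garden]] [VP [V showed] [NP [NP [NP [Pron she]] [Conj and] [NP [Pron she]]] [PP [P beside] [NP [Pron she]]]]]]
The trees differ in how a recursive rule is bracketed over the same span.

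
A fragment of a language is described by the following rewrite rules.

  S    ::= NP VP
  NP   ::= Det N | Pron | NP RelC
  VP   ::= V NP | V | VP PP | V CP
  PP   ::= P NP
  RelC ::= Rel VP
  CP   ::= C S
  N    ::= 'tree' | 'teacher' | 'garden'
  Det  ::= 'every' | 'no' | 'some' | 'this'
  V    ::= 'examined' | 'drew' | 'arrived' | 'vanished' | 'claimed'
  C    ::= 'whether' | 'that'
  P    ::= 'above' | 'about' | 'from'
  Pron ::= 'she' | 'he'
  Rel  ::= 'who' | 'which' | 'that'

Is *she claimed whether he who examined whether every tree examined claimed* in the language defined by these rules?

Grammatical

S
  NP
    Pron: she
  VP
    V: claimed
    CP
      C: whether
      S
        NP
          NP
            Pron: he
          RelC
            Rel: who
            VP
              V: examined
              CP
                C: whether
                S
                  NP
                    Det: every
                    N: tree
                  VP
                    V: examined
        VP
          V: claimed
The bracketing above is licensed at every node by one of the given productions, with S at the root.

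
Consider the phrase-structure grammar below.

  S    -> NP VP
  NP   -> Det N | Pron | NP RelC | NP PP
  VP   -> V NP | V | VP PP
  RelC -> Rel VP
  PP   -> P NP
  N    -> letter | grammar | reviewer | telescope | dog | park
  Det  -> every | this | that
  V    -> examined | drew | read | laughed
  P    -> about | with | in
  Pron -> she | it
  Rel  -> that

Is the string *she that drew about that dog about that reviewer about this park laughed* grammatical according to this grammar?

S
  NP
    NP
      Pron: she
    RelC
      Rel: that
      VP
        VP
          V: drew
        PP
          P: about
          NP
            NP
              Det: that
              N: dog
            PP
              P: about
              NP
                NP
                  Det: that
                  N: reviewer
                PP
                  P: about
                  NP
                    Det: this
                    N: park
  VP
    V: laughed
Every word is introduced by a lexical rule and the phrasal rules combine the resulting categories into a single S.

Grammatical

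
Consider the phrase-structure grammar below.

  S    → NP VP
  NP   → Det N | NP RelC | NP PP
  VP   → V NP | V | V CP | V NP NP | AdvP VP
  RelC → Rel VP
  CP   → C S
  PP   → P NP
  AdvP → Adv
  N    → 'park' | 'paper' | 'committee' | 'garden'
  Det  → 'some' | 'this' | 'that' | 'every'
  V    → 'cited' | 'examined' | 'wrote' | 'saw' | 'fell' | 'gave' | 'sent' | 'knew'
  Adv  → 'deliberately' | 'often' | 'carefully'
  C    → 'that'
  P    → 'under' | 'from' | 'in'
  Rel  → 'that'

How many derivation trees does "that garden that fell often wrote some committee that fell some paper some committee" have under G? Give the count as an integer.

2

The two bracketings:
[S [NP [NP [Det that] [N garden]] [RelC [Rel that] [VP [V fell]]]] [VP [AdvP [Adv often]] [VP [V wrote] [NP [NP [Det some] [N committee]] [RelC [Rel that] [VP [V fell] [NP [Det some] [N paper]] [NP [Det some] [N committee]]]]]]]]
[S [NP [NP [Det that] [N garden]] [RelC [Rel that] [VP [V fell]]]] [VP [AdvP [Adv often]] [VP [V wrote] [NP [NP [Det some] [N committee]] [RelC [Rel that] [VP [V fell] [NP [Det some] [N paper]]]]] [NP [Det some] [N committee]]]]]
The trees differ in how a recursive rule is bracketed over the same span.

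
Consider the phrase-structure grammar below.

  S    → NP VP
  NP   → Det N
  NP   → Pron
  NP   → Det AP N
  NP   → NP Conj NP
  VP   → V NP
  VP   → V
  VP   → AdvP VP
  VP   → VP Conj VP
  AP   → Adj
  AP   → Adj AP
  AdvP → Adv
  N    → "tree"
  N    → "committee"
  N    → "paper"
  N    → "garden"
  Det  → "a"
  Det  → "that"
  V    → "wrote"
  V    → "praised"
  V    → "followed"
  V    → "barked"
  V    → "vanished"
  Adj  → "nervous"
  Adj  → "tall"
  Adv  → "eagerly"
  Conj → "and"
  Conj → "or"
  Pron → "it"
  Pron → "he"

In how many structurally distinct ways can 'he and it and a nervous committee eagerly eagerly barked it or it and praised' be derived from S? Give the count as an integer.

6

Two of the 6 distinct bracketings:
[S [NP [NP [Pron he]] [Conj and] [NP [NP [Pron it]] [Conj and] [NP [Det a] [AP [Adj nervous]] [N committee]]]] [VP [AdvP [Adv eagerly]] [VP [AdvP [Adv eagerly]] [VP [VP [V barked] [NP [NP [Pron it]] [Conj or] [NP [Pron it]]]] [Conj and] [VP [V praised]]]]]]
[S [NP [NP [Pron he]] [Conj and] [NP [NP [Pron it]] [Conj and] [NP [Det a] [AP [Adj nervous]] [N committee]]]] [VP [AdvP [Adv eagerly]] [VP [VP [AdvP [Adv eagerly]] [VP [V barked] [NP [NP [Pron it]] [Conj or] [NP [Pron it]]]]] [Conj and] [VP [V praised]]]]]
The trees differ in how a recursive rule is bracketed over the same span.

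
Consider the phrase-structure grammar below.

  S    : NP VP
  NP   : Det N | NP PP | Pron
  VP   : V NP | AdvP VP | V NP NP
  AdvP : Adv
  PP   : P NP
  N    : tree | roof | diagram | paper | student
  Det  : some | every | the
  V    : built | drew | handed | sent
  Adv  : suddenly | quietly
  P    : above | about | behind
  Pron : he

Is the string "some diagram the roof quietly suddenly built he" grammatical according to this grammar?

Ungrammatical

For S → NP VP, the only prefix that parses as NP is 'some diagram', but the remainder 'the roof quietly suddenly built he' is not a VP under these rules.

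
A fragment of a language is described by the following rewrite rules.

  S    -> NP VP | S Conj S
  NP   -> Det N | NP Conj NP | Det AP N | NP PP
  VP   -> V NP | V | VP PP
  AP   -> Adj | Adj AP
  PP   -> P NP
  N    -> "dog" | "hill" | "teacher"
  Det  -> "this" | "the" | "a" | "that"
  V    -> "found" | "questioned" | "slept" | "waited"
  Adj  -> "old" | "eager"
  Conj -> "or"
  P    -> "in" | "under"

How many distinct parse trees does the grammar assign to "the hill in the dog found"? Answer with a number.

1

[S [NP [NP [Det the] [N hill]] [PP [P in] [NP [Det the] [N dog]]]] [VP [V found]]]
No rule offers an alternative attachment or grouping for any span, so this is the only derivation.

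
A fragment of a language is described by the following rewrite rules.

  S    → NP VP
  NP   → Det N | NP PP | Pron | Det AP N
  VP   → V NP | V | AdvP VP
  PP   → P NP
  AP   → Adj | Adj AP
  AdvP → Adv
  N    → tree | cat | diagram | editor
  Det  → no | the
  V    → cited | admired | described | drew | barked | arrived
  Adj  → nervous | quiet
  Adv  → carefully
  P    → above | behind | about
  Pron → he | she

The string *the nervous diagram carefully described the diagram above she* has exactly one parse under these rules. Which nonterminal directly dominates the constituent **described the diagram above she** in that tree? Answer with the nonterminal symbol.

[S [NP [Det the] [AP [Adj nervous]] [N diagram]] [VP [AdvP [Adv carefully]] [VP [V described] [NP [NP [Det the] [N diagram]] [PP [P above] [NP [Pron she]]]]]]]
The span 'described the diagram above she' is the VP node built by VP → V NP.
Its mother is the VP built by VP → AdvP VP.

VP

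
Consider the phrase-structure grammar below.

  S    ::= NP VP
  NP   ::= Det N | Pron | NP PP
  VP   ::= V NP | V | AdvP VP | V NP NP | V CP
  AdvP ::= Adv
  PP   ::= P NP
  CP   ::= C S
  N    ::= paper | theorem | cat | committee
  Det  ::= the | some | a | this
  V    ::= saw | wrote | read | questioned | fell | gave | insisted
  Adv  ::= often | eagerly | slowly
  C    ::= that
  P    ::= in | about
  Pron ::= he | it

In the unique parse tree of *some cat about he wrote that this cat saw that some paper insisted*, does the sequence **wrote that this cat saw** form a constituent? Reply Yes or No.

[S [NP [NP [Det some] [N cat]] [PP [P about] [NP [Pron he]]]] [VP [V wrote] [CP [C that] [S [NP [Det this] [N cat]] [VP [V saw] [CP [C that] [S [NP [Det some] [N paper]] [VP [V insisted]]]]]]]]]
The smallest constituent containing 'wrote that this cat saw' is the VP spanning 'wrote that this cat saw that some paper insisted'; no single node in the tree dominates exactly the given words.

No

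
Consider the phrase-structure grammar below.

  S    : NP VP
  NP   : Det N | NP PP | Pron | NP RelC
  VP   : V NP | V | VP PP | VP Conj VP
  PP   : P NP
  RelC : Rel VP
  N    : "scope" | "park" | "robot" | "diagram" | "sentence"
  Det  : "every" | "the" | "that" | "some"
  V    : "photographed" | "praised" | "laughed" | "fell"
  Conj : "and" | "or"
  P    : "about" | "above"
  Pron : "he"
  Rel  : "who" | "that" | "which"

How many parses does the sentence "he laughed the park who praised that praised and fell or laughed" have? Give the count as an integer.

5

Two of the 5 distinct bracketings:
[S [NP [Pron he]] [VP [V laughed] [NP [NP [NP [Det the] [N park]] [RelC [Rel who] [VP [V praised]]]] [RelC [Rel that] [VP [VP [V praised]] [Conj and] [VP [VP [V fell]] [Conj or] [VP [V laughed]]]]]]]]
[S [NP [Pron he]] [VP [V laughed] [NP [NP [NP [Det the] [N park]] [RelC [Rel who] [VP [V praised]]]] [RelC [Rel that] [VP [VP [VP [V praised]] [Conj and] [VP [V fell]]] [Conj or] [VP [V laughed]]]]]]]
The trees differ in how a recursive rule is bracketed over the same span.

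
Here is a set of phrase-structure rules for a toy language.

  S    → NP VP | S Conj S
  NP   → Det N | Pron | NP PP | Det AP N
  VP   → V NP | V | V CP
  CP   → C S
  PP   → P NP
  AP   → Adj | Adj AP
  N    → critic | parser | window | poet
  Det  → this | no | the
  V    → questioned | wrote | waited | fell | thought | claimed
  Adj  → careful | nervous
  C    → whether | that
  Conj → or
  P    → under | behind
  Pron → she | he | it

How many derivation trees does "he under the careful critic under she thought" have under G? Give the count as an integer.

The two bracketings:
[S [NP [NP [Pron he]] [PP [P under] [NP [NP [Det the] [AP [Adj careful]] [N critic]] [PP [P under] [NP [Pron she]]]]]] [VP [V thought]]]
[S [NP [NP [NP [Pron he]] [PP [P under] [NP [Det the] [AP [Adj careful]] [N critic]]]] [PP [P under] [NP [Pron she]]]] [VP [V thought]]]
The trees differ in how a recursive rule is bracketed over the same span.

2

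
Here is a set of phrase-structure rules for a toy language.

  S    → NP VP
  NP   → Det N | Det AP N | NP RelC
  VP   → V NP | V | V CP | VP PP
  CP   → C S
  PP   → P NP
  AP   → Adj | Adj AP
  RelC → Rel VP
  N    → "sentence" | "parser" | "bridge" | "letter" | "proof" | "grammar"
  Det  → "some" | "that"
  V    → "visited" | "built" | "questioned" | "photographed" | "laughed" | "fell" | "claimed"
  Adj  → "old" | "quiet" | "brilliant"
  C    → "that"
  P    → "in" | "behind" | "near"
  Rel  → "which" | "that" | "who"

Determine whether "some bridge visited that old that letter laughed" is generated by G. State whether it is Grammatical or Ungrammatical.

An Adj word can never sit immediately before a C/Det/Rel word in any string this grammar generates, so the substring 'old that' rules out a derivation.

Ungrammatical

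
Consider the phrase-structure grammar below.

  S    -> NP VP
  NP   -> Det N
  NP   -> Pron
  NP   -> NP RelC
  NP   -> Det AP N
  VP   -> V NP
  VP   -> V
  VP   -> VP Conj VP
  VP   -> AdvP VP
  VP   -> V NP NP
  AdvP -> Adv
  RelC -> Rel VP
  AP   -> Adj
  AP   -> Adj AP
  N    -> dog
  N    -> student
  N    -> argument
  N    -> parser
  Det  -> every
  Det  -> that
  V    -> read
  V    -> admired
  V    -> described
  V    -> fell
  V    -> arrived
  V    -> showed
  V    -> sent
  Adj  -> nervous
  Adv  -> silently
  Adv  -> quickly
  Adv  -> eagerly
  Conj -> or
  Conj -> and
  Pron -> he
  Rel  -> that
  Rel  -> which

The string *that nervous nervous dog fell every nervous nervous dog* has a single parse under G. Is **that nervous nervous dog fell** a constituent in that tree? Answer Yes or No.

[S [NP [Det that] [AP [Adj nervous] [AP [Adj nervous]]] [N dog]] [VP [V fell] [NP [Det every] [AP [Adj nervous] [AP [Adj nervous]]] [N dog]]]]
The smallest constituent containing 'that nervous nervous dog fell' is the S spanning 'that nervous nervous dog fell every nervous nervous dog'; no single node in the tree dominates exactly the given words.

No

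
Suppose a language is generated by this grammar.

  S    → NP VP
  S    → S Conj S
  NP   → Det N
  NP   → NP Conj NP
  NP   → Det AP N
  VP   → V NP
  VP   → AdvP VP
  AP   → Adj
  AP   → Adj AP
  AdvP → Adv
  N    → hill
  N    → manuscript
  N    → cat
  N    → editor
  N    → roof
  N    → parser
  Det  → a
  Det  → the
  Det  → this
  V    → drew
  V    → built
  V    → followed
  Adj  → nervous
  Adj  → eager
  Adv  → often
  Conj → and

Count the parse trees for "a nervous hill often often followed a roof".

1

[S [NP [Det a] [AP [Adj nervous]] [N hill]] [VP [AdvP [Adv often]] [VP [AdvP [Adv often]] [VP [V followed] [NP [Det a] [N roof]]]]]]
No rule offers an alternative attachment or grouping for any span, so this is the only derivation.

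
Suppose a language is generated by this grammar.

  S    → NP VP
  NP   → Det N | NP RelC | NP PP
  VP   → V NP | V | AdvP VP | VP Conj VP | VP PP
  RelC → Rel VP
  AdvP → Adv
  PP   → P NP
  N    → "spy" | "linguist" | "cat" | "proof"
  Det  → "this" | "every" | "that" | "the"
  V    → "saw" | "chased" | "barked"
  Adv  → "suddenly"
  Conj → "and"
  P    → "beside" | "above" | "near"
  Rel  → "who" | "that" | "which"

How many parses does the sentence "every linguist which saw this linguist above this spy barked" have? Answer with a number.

3

Two of the 3 distinct bracketings:
[S [NP [NP [Det every] [N linguist]] [RelC [Rel which] [VP [V saw] [NP [NP [Det this] [N linguist]] [PP [P above] [NP [Det this] [N spy]]]]]]] [VP [V barked]]]
[S [NP [NP [Det every] [N linguist]] [RelC [Rel which] [VP [VP [V saw] [NP [Det this] [N linguist]]] [PP [P above] [NP [Det this] [N spy]]]]]] [VP [V barked]]]
The difference turns on whether NP → NP PP is used at the relevant span, versus an alternative expansion of NP.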